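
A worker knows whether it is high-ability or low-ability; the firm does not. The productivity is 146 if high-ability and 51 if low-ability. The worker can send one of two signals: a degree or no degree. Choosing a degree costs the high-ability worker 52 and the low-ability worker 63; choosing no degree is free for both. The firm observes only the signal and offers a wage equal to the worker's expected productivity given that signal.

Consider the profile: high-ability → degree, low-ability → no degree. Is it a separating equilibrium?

No

Under separation the firm infers type exactly: degree → high-ability (pays 146), no degree → low-ability (pays 51).
High-ability: degree gives 146 − 52 = 94; no degree gives 51 − 0 = 51. No deviation. ✓
Low-ability: no degree gives 51 − 0 = 51; degree gives 146 − 63 = 83. Would deviate. ✗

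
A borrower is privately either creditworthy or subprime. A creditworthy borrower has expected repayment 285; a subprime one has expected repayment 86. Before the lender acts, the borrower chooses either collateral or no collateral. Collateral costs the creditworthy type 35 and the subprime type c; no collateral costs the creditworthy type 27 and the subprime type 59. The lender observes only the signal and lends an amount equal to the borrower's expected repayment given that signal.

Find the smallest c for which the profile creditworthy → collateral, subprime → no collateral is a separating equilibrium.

258

Under separation: collateral → creditworthy (pays 285); no collateral → subprime (pays 86).
Creditworthy: 285 − 35 = 250 ≥ 86 − 27 = 59. Holds regardless of c. ✓
Subprime: 86 − 59 ≥ 285 − c, so c ≥ 285 − 27 = 258.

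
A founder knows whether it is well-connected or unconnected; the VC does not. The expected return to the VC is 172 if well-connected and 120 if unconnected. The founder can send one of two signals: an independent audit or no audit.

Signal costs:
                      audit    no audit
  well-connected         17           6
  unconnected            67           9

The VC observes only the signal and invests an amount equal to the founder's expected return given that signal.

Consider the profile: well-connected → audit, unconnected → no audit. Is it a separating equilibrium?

Yes

If types separate, audit earns payment 172 and no audit earns 120.
Well-connected: audit gives 172 − 17 = 155; no audit gives 120 − 6 = 114. No deviation. ✓
Unconnected: no audit gives 120 − 9 = 111; audit gives 172 − 67 = 105. No deviation. ✓
Both incentive constraints hold.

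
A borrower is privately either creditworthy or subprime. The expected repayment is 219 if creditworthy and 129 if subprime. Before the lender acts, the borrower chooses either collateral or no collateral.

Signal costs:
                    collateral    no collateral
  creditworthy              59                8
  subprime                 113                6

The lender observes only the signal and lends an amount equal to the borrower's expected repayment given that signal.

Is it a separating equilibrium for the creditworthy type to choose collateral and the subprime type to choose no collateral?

Under separation the lender infers type exactly: collateral → creditworthy (pays 219), no collateral → subprime (pays 129).
Creditworthy: collateral gives 219 − 59 = 160; no collateral gives 129 − 8 = 121. No deviation. ✓
Subprime: no collateral gives 129 − 6 = 123; collateral gives 219 − 113 = 106. No deviation. ✓
Neither type gains from mimicking the other.

Yes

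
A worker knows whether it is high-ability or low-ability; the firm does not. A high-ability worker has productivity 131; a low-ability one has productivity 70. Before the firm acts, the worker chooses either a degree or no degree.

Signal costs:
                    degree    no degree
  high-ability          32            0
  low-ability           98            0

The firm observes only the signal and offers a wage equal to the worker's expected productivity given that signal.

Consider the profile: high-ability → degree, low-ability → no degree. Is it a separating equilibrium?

Yes

Under separation the firm infers type exactly: degree → high-ability (pays 131), no degree → low-ability (pays 70).
High-ability: degree gives 131 − 32 = 99; no degree gives 70 − 0 = 70. No deviation. ✓
Low-ability: no degree gives 70 − 0 = 70; degree gives 131 − 98 = 33. No deviation. ✓
Both incentive constraints hold.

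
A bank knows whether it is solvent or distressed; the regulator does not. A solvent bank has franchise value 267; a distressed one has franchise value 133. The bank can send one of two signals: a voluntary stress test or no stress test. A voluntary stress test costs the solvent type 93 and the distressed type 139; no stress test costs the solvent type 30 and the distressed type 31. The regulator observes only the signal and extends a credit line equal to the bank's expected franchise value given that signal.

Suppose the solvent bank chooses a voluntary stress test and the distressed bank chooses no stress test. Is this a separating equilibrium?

No

Under separation the regulator infers type exactly: stress test → solvent (pays 267), no stress test → distressed (pays 133).
Solvent: stress test gives 267 − 93 = 174; no stress test gives 133 − 30 = 103. No deviation. ✓
Distressed: no stress test gives 133 − 31 = 102; stress test gives 267 − 139 = 128. Would deviate. ✗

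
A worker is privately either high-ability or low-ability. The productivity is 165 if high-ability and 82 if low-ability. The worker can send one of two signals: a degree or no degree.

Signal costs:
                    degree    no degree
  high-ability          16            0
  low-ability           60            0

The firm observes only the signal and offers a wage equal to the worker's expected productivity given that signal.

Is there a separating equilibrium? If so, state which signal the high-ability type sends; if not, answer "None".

Try high-ability → degree, low-ability → no degree:
  If types separate, degree earns payment 165 and no degree earns 82.
  High-ability: degree gives 165 − 16 = 149; no degree gives 82 − 0 = 82. No deviation. ✓
  Low-ability: no degree gives 82 − 0 = 82; degree gives 165 − 60 = 105. Would deviate. ✗
Try high-ability → no degree, low-ability → degree:
  If types separate, no degree earns payment 165 and degree earns 82.
  High-ability: no degree gives 165 − 0 = 165; degree gives 82 − 16 = 66. No deviation. ✓
  Low-ability: degree gives 82 − 60 = 22; no degree gives 165 − 0 = 165. Would deviate. ✗
Neither assignment is incentive-compatible.

None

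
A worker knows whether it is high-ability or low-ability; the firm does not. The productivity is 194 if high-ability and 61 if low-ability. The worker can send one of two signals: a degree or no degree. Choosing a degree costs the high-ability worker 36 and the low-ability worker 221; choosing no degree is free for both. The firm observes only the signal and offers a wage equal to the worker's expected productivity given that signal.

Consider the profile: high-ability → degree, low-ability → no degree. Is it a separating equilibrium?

If types separate, degree earns payment 194 and no degree earns 61.
High-ability: degree gives 194 − 36 = 158; no degree gives 61 − 0 = 61. No deviation. ✓
Low-ability: no degree gives 61 − 0 = 61; degree gives 194 − 221 = -27. No deviation. ✓
Neither type gains from mimicking the other.

Yes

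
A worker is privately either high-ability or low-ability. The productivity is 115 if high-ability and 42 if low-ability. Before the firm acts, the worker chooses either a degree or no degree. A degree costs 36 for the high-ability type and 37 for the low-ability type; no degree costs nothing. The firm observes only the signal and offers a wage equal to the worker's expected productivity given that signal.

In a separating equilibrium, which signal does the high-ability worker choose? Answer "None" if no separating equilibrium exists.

None

Try high-ability → degree, low-ability → no degree:
  If types separate, degree earns payment 115 and no degree earns 42.
  High-ability: degree gives 115 − 36 = 79; no degree gives 42 − 0 = 42. No deviation. ✓
  Low-ability: no degree gives 42 − 0 = 42; degree gives 115 − 37 = 78. Would deviate. ✗
Try high-ability → no degree, low-ability → degree:
  If types separate, no degree earns payment 115 and degree earns 42.
  High-ability: no degree gives 115 − 0 = 115; degree gives 42 − 36 = 6. No deviation. ✓
  Low-ability: degree gives 42 − 37 = 5; no degree gives 115 − 0 = 115. Would deviate. ✗
Neither assignment is incentive-compatible.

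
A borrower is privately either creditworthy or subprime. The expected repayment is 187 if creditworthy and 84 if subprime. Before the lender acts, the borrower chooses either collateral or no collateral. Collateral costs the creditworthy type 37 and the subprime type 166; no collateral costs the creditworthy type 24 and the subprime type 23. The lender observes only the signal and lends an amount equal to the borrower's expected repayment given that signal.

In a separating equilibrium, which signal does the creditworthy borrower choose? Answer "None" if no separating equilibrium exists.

Try creditworthy → collateral, subprime → no collateral:
  Under separation the lender infers type exactly: collateral → creditworthy (pays 187), no collateral → subprime (pays 84).
  Creditworthy: collateral gives 187 − 37 = 150; no collateral gives 84 − 24 = 60. No deviation. ✓
  Subprime: no collateral gives 84 − 23 = 61; collateral gives 187 − 166 = 21. No deviation. ✓
Both hold — the creditworthy type sends collateral.

collateral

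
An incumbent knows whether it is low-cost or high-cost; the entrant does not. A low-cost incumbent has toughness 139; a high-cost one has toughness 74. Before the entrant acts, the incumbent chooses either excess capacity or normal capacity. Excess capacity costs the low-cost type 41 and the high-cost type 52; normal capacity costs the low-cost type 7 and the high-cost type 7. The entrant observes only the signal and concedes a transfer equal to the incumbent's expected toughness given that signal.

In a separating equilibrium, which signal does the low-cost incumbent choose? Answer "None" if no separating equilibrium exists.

None

Try low-cost → excess capacity, high-cost → normal capacity:
  If types separate, excess capacity earns payment 139 and normal capacity earns 74.
  Low-cost: excess capacity gives 139 − 41 = 98; normal capacity gives 74 − 7 = 67. No deviation. ✓
  High-cost: normal capacity gives 74 − 7 = 67; excess capacity gives 139 − 52 = 87. Would deviate. ✗
Try low-cost → normal capacity, high-cost → excess capacity:
  If types separate, normal capacity earns payment 139 and excess capacity earns 74.
  Low-cost: normal capacity gives 139 − 7 = 132; excess capacity gives 74 − 41 = 33. No deviation. ✓
  High-cost: excess capacity gives 74 − 52 = 22; normal capacity gives 139 − 7 = 132. Would deviate. ✗
Neither assignment is incentive-compatible.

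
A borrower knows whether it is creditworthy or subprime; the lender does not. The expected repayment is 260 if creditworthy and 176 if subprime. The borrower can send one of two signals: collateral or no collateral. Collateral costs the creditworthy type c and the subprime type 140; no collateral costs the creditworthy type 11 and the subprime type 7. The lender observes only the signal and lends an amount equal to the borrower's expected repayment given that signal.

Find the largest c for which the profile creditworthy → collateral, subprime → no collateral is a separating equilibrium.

95

Under separation: collateral → creditworthy (pays 260); no collateral → subprime (pays 176).
Subprime: 176 − 7 = 169 ≥ 260 − 140 = 120. Holds regardless of c. ✓
Creditworthy: 260 − c ≥ 176 − 11, so c ≤ 260 − 165 = 95.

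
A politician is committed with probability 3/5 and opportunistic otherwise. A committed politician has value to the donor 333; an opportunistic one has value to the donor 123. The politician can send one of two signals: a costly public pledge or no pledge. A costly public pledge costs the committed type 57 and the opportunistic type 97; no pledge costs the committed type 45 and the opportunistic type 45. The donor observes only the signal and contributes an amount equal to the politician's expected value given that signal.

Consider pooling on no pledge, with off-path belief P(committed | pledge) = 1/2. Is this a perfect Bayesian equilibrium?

At the pooled signal (no pledge) the donor holds the prior 3/5 and pays 3/5·333 + 2/5·123 = 249. Off-path (pledge) belief 1/2 gives 1/2·333 + 1/2·123 = 228.
Committed: no pledge gives 249 − 45 = 204; pledge gives 228 − 57 = 171. Stays. ✓
Opportunistic: no pledge gives 249 − 45 = 204; pledge gives 228 − 97 = 131. Stays. ✓

Yes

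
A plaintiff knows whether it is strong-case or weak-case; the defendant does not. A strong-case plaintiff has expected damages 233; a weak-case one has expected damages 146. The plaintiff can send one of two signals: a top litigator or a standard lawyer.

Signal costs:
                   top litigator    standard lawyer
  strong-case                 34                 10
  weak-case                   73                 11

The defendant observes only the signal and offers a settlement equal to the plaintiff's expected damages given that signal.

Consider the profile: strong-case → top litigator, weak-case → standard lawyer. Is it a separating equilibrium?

No

Under separation the defendant infers type exactly: top litigator → strong-case (pays 233), standard lawyer → weak-case (pays 146).
Strong-case: top litigator gives 233 − 34 = 199; standard lawyer gives 146 − 10 = 136. No deviation. ✓
Weak-case: standard lawyer gives 146 − 11 = 135; top litigator gives 233 − 73 = 160. Would deviate. ✗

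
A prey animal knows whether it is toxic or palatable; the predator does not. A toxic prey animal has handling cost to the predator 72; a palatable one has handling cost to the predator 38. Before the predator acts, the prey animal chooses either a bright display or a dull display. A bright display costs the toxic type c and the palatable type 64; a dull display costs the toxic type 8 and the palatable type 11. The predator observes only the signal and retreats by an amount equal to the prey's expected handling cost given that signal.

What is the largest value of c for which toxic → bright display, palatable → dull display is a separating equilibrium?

Under separation: bright display → toxic (pays 72); dull display → palatable (pays 38).
Palatable: 38 − 11 = 27 ≥ 72 − 64 = 8. Holds regardless of c. ✓
Toxic: 72 − c ≥ 38 − 8, so c ≤ 72 − 30 = 42.

42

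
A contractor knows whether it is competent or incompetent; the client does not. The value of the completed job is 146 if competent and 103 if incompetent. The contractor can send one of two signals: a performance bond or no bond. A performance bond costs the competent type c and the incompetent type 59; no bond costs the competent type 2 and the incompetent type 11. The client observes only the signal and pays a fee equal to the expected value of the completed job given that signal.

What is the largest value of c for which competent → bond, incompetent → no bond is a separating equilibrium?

45

Under separation: bond → competent (pays 146); no bond → incompetent (pays 103).
Incompetent: 103 − 11 = 92 ≥ 146 − 59 = 87. Holds regardless of c. ✓
Competent: 146 − c ≥ 103 − 2, so c ≤ 146 − 101 = 45.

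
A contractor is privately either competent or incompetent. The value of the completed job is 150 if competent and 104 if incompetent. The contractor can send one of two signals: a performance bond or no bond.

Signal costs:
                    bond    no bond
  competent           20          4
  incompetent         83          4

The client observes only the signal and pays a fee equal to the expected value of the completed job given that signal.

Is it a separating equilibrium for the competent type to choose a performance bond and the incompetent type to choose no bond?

Yes

If types separate, bond earns payment 150 and no bond earns 104.
Competent: bond gives 150 − 20 = 130; no bond gives 104 − 4 = 100. No deviation. ✓
Incompetent: no bond gives 104 − 4 = 100; bond gives 150 − 83 = 67. No deviation. ✓
Both incentive constraints hold.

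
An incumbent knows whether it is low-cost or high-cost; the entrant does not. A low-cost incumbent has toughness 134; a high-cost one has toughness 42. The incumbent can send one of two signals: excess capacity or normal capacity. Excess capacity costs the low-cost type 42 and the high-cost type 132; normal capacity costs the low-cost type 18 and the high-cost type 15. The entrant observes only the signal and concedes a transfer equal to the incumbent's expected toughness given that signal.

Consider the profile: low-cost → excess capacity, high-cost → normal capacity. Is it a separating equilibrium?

If types separate, excess capacity earns payment 134 and normal capacity earns 42.
Low-cost: excess capacity gives 134 − 42 = 92; normal capacity gives 42 − 18 = 24. No deviation. ✓
High-cost: normal capacity gives 42 − 15 = 27; excess capacity gives 134 − 132 = 2. No deviation. ✓
Neither type gains from mimicking the other.

Yes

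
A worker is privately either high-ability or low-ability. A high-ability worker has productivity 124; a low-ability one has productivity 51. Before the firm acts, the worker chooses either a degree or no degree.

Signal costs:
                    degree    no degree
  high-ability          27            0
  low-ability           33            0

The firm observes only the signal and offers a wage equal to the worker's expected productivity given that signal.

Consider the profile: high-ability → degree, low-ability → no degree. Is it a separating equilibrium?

Under separation the firm infers type exactly: degree → high-ability (pays 124), no degree → low-ability (pays 51).
High-ability: degree gives 124 − 27 = 97; no degree gives 51 − 0 = 51. No deviation. ✓
Low-ability: no degree gives 51 − 0 = 51; degree gives 124 − 33 = 91. Would deviate. ✗

No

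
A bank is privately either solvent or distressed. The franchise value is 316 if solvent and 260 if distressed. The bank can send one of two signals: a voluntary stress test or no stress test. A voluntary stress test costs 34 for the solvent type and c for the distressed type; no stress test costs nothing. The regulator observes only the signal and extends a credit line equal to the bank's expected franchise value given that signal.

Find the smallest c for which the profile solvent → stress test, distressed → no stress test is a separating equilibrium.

Under separation: stress test → solvent (pays 316); no stress test → distressed (pays 260).
Solvent: 316 − 34 = 282 ≥ 260 − 0 = 260. Holds regardless of c. ✓
Distressed: 260 − 0 ≥ 316 − c, so c ≥ 316 − 260 = 56.

56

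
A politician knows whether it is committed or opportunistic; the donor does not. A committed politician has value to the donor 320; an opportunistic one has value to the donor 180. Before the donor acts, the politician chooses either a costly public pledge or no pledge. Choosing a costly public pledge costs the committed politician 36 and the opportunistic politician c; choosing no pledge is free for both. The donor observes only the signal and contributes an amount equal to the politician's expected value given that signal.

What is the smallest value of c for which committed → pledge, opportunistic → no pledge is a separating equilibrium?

140

Under separation: pledge → committed (pays 320); no pledge → opportunistic (pays 180).
Committed: 320 − 36 = 284 ≥ 180 − 0 = 180. Holds regardless of c. ✓
Opportunistic: 180 − 0 ≥ 320 − c, so c ≥ 320 − 180 = 140.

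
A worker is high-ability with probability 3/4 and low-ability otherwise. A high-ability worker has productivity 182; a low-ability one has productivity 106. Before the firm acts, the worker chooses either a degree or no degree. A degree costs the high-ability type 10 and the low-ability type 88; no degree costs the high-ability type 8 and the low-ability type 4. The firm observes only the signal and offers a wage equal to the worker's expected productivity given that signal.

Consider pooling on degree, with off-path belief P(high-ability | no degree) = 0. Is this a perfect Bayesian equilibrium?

No

On the equilibrium path (degree) the firm holds the prior 3/4 and pays 3/4·182 + 1/4·106 = 163. Off-path (no degree) belief 0 gives 0·182 + 1·106 = 106.
High-ability: degree gives 163 − 10 = 153; no degree gives 106 − 8 = 98. Stays. ✓
Low-ability: degree gives 163 − 88 = 75; no degree gives 106 − 4 = 102. Deviates. ✗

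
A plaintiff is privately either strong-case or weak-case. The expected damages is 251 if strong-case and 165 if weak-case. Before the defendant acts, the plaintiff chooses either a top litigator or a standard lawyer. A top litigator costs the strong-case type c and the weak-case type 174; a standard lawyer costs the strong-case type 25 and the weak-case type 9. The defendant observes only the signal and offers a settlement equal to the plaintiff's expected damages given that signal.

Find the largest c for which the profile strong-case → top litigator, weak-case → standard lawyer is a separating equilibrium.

111

Under separation: top litigator → strong-case (pays 251); standard lawyer → weak-case (pays 165).
Weak-case: 165 − 9 = 156 ≥ 251 − 174 = 77. Holds regardless of c. ✓
Strong-case: 251 − c ≥ 165 − 25, so c ≤ 251 − 140 = 111.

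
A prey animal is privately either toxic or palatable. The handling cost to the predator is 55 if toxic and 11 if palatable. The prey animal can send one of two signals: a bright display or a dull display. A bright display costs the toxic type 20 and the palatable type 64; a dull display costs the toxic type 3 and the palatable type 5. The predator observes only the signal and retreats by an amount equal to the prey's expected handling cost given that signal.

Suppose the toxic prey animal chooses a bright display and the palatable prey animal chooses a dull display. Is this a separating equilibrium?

Yes

Under separation the predator infers type exactly: bright display → toxic (pays 55), dull display → palatable (pays 11).
Toxic: bright display gives 55 − 20 = 35; dull display gives 11 − 3 = 8. No deviation. ✓
Palatable: dull display gives 11 − 5 = 6; bright display gives 55 − 64 = -9. No deviation. ✓
Neither type gains from mimicking the other.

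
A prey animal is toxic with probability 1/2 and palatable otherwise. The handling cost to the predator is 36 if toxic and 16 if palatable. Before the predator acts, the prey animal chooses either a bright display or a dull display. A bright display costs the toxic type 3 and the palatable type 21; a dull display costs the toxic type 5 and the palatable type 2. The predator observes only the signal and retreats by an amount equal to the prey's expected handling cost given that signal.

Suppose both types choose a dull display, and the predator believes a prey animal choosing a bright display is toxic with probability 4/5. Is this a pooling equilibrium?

No

On the equilibrium path (dull display) the predator holds the prior 1/2 and pays 1/2·36 + 1/2·16 = 26. Off-path (bright display) belief 4/5 gives 4/5·36 + 1/5·16 = 32.
Toxic: dull display gives 26 − 5 = 21; bright display gives 32 − 3 = 29. Deviates. ✗
Palatable: dull display gives 26 − 2 = 24; bright display gives 32 − 21 = 11. Stays. ✓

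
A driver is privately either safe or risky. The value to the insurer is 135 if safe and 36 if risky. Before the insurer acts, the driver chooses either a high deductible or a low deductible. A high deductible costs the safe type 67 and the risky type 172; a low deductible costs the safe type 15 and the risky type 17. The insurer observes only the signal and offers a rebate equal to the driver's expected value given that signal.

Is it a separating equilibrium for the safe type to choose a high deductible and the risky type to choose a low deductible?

Yes

If types separate, high deductible earns payment 135 and low deductible earns 36.
Safe: high deductible gives 135 − 67 = 68; low deductible gives 36 − 15 = 21. No deviation. ✓
Risky: low deductible gives 36 − 17 = 19; high deductible gives 135 − 172 = -37. No deviation. ✓
Both incentive constraints hold.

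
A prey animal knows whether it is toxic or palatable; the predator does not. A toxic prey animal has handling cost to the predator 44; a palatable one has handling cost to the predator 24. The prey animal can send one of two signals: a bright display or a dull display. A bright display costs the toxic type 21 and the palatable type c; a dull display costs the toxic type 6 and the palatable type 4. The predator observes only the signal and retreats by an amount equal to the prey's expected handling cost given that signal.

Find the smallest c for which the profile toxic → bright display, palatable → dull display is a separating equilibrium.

24

Under separation: bright display → toxic (pays 44); dull display → palatable (pays 24).
Toxic: 44 − 21 = 23 ≥ 24 − 6 = 18. Holds regardless of c. ✓
Palatable: 24 − 4 ≥ 44 − c, so c ≥ 44 − 20 = 24.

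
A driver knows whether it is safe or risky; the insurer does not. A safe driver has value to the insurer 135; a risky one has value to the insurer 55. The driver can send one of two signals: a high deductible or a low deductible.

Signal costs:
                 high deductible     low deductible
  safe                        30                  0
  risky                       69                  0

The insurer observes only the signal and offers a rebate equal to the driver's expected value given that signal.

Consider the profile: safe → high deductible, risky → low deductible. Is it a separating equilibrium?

Under separation the insurer infers type exactly: high deductible → safe (pays 135), low deductible → risky (pays 55).
Safe: high deductible gives 135 − 30 = 105; low deductible gives 55 − 0 = 55. No deviation. ✓
Risky: low deductible gives 55 − 0 = 55; high deductible gives 135 − 69 = 66. Would deviate. ✗

No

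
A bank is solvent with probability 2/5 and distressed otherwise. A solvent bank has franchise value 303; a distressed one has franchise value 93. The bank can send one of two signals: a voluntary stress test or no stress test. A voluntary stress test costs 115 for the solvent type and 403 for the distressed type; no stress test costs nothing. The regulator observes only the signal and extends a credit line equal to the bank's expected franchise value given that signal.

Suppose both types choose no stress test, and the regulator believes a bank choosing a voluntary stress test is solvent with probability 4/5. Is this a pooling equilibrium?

At the pooled signal (no stress test) the regulator holds the prior 2/5 and pays 2/5·303 + 3/5·93 = 177. Off-path (stress test) belief 4/5 gives 4/5·303 + 1/5·93 = 261.
Solvent: no stress test gives 177 − 0 = 177; stress test gives 261 − 115 = 146. Stays. ✓
Distressed: no stress test gives 177 − 0 = 177; stress test gives 261 − 403 = -142. Stays. ✓

Yes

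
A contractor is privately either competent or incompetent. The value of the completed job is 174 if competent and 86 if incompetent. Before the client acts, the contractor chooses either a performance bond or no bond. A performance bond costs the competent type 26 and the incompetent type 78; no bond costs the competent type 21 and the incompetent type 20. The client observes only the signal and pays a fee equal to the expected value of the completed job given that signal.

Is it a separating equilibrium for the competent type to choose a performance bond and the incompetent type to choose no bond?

No

Under separation the client infers type exactly: bond → competent (pays 174), no bond → incompetent (pays 86).
Competent: bond gives 174 − 26 = 148; no bond gives 86 − 21 = 65. No deviation. ✓
Incompetent: no bond gives 86 − 20 = 66; bond gives 174 − 78 = 96. Would deviate. ✗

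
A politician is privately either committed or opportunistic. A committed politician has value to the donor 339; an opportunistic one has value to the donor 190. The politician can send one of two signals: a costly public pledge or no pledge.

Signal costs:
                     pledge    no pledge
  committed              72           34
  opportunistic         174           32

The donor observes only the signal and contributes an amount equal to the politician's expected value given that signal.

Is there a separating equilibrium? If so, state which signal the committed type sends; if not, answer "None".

Try committed → pledge, opportunistic → no pledge:
  Under separation the donor infers type exactly: pledge → committed (pays 339), no pledge → opportunistic (pays 190).
  Committed: pledge gives 339 − 72 = 267; no pledge gives 190 − 34 = 156. No deviation. ✓
  Opportunistic: no pledge gives 190 − 32 = 158; pledge gives 339 − 174 = 165. Would deviate. ✗
Try committed → no pledge, opportunistic → pledge:
  Under separation the donor infers type exactly: no pledge → committed (pays 339), pledge → opportunistic (pays 190).
  Committed: no pledge gives 339 − 34 = 305; pledge gives 190 − 72 = 118. No deviation. ✓
  Opportunistic: pledge gives 190 − 174 = 16; no pledge gives 339 − 32 = 307. Would deviate. ✗
Neither assignment is incentive-compatible.

None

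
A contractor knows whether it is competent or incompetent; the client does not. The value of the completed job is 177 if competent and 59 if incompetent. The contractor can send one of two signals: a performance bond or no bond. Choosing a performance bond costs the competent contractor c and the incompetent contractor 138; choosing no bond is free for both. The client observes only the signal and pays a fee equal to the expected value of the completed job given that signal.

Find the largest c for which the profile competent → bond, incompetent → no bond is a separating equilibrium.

Under separation: bond → competent (pays 177); no bond → incompetent (pays 59).
Incompetent: 59 − 0 = 59 ≥ 177 − 138 = 39. Holds regardless of c. ✓
Competent: 177 − c ≥ 59 − 0, so c ≤ 177 − 59 = 118.

118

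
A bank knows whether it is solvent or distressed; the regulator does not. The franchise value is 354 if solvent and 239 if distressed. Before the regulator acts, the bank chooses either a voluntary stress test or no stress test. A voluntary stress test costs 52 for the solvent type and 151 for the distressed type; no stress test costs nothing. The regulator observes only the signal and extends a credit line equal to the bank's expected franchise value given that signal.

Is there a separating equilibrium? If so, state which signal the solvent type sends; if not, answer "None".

Try solvent → stress test, distressed → no stress test:
  If types separate, stress test earns payment 354 and no stress test earns 239.
  Solvent: stress test gives 354 − 52 = 302; no stress test gives 239 − 0 = 239. No deviation. ✓
  Distressed: no stress test gives 239 − 0 = 239; stress test gives 354 − 151 = 203. No deviation. ✓
Both hold — the solvent type sends stress test.

stress test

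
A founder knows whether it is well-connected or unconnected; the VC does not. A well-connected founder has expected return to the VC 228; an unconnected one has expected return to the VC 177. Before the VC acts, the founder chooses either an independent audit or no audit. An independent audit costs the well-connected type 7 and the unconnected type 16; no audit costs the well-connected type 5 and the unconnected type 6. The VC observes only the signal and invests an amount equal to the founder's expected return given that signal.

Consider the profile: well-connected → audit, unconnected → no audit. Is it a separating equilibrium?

No

If types separate, audit earns payment 228 and no audit earns 177.
Well-connected: audit gives 228 − 7 = 221; no audit gives 177 − 5 = 172. No deviation. ✓
Unconnected: no audit gives 177 − 6 = 171; audit gives 228 − 16 = 212. Would deviate. ✗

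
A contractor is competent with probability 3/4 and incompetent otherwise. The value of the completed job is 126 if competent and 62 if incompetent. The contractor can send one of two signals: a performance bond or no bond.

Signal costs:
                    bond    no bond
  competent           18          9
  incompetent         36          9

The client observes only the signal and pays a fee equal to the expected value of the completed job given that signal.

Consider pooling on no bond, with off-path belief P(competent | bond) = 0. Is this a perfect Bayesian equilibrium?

Yes

At the pooled signal (no bond) the client holds the prior 3/4 and pays 3/4·126 + 1/4·62 = 110. Off-path (bond) belief 0 gives 0·126 + 1·62 = 62.
Competent: no bond gives 110 − 9 = 101; bond gives 62 − 18 = 44. Stays. ✓
Incompetent: no bond gives 110 − 9 = 101; bond gives 62 − 36 = 26. Stays. ✓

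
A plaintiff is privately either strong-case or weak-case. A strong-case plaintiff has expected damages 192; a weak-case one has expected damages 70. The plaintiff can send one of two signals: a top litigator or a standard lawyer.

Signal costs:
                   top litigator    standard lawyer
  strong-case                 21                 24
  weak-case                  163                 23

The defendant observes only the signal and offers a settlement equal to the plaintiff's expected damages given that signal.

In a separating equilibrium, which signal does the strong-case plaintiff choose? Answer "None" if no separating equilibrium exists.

top litigator

Try strong-case → top litigator, weak-case → standard lawyer:
  If types separate, top litigator earns payment 192 and standard lawyer earns 70.
  Strong-case: top litigator gives 192 − 21 = 171; standard lawyer gives 70 − 24 = 46. No deviation. ✓
  Weak-case: standard lawyer gives 70 − 23 = 47; top litigator gives 192 − 163 = 29. No deviation. ✓
Both hold — the strong-case type sends top litigator.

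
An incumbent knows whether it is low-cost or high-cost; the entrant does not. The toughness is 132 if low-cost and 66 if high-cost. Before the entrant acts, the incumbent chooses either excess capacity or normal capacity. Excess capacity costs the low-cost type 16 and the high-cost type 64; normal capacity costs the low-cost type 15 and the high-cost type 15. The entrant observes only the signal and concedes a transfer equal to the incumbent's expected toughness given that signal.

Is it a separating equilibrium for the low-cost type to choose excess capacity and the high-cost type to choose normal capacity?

If types separate, excess capacity earns payment 132 and normal capacity earns 66.
Low-cost: excess capacity gives 132 − 16 = 116; normal capacity gives 66 − 15 = 51. No deviation. ✓
High-cost: normal capacity gives 66 − 15 = 51; excess capacity gives 132 − 64 = 68. Would deviate. ✗

No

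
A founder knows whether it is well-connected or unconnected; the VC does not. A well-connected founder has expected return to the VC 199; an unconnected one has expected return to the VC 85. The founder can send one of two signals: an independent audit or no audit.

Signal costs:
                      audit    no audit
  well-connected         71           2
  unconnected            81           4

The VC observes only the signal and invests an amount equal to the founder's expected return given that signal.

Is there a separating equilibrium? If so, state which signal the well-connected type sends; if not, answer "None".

Try well-connected → audit, unconnected → no audit:
  If types separate, audit earns payment 199 and no audit earns 85.
  Well-connected: audit gives 199 − 71 = 128; no audit gives 85 − 2 = 83. No deviation. ✓
  Unconnected: no audit gives 85 − 4 = 81; audit gives 199 − 81 = 118. Would deviate. ✗
Try well-connected → no audit, unconnected → audit:
  If types separate, no audit earns payment 199 and audit earns 85.
  Well-connected: no audit gives 199 − 2 = 197; audit gives 85 − 71 = 14. No deviation. ✓
  Unconnected: audit gives 85 − 81 = 4; no audit gives 199 − 4 = 195. Would deviate. ✗
Neither assignment is incentive-compatible.

None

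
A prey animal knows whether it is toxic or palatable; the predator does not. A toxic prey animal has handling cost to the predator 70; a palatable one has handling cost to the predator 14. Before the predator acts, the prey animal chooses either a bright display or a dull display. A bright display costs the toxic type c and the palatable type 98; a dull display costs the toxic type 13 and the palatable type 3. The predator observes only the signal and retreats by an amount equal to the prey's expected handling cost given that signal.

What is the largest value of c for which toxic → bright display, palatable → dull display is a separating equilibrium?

69

Under separation: bright display → toxic (pays 70); dull display → palatable (pays 14).
Palatable: 14 − 3 = 11 ≥ 70 − 98 = -28. Holds regardless of c. ✓
Toxic: 70 − c ≥ 14 − 13, so c ≤ 70 − 1 = 69.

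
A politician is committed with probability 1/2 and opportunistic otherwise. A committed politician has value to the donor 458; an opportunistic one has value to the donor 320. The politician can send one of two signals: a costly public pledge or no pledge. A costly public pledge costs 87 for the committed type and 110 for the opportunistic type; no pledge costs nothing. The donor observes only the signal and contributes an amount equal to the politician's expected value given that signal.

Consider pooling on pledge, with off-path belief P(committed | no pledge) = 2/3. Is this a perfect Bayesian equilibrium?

On the equilibrium path (pledge) the donor holds the prior 1/2 and pays 1/2·458 + 1/2·320 = 389. Off-path (no pledge) belief 2/3 gives 2/3·458 + 1/3·320 = 412.
Committed: pledge gives 389 − 87 = 302; no pledge gives 412 − 0 = 412. Deviates. ✗
Opportunistic: pledge gives 389 − 110 = 279; no pledge gives 412 − 0 = 412. Deviates. ✗

No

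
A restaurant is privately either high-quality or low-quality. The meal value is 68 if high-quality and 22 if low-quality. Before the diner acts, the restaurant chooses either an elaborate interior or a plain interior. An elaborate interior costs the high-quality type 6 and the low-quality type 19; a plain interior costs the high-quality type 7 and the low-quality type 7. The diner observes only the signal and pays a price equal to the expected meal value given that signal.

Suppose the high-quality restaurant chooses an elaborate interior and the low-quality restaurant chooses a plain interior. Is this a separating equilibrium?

If types separate, elaborate interior earns payment 68 and plain interior earns 22.
High-quality: elaborate interior gives 68 − 6 = 62; plain interior gives 22 − 7 = 15. No deviation. ✓
Low-quality: plain interior gives 22 − 7 = 15; elaborate interior gives 68 − 19 = 49. Would deviate. ✗

No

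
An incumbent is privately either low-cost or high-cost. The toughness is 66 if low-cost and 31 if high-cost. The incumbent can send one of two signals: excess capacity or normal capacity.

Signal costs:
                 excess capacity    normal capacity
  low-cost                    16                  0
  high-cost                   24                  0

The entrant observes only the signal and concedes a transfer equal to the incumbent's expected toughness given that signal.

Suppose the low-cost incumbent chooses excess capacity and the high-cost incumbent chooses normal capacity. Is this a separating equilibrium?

No

Under separation the entrant infers type exactly: excess capacity → low-cost (pays 66), normal capacity → high-cost (pays 31).
Low-cost: excess capacity gives 66 − 16 = 50; normal capacity gives 31 − 0 = 31. No deviation. ✓
High-cost: normal capacity gives 31 − 0 = 31; excess capacity gives 66 − 24 = 42. Would deviate. ✗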